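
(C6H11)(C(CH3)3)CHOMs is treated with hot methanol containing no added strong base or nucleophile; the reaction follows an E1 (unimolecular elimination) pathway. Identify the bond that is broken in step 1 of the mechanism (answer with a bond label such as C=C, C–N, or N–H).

Step 1: Ionisation: the C–O σ-bond cleaves heterolytically; both bonding electrons depart with MsO⁻, leaving a secondary carbocation at the α-carbon.
The bond broken in this step is the C–O bond.

C–O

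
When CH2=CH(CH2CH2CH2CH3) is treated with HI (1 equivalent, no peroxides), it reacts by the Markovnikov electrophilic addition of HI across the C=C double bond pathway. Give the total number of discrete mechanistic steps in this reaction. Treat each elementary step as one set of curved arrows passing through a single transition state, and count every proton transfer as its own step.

Step 1: Electrophilic addition begins with the π(C=C) electrons forming a bond to the proton of HI. Following Markovnikov's rule, the resulting cation is secondary. The H–I bond breaks heterolytically, releasing I⁻.
(No 1,2-shift: no single shift to an adjacent carbon would give a more stable cation.)
Step 2: Nucleophilic attack by I⁻ on the carbocation completes the addition, giving R–I.
Total: 2 elementary steps.

2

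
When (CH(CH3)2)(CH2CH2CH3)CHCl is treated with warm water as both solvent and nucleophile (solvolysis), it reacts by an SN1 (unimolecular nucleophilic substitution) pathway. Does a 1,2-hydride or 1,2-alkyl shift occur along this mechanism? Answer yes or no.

The first-formed carbocation is secondary.
The adjacent isopropyl carbon already bears 2 other carbon substituents and has a hydrogen to migrate; after a 1,2-hydride shift from that carbon the positive charge sits on a tertiary centre.
Tertiary is more stable than secondary, so the shift occurs.

yes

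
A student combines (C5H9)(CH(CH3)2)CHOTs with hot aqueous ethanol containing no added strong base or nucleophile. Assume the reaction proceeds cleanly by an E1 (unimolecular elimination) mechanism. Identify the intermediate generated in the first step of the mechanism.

Step 1: The C–O bond breaks with both electrons going to the tosylate; TsO⁻ leaves and a secondary carbocation remains.
After step 1 the species present is a secondary carbocation.

secondary carbocation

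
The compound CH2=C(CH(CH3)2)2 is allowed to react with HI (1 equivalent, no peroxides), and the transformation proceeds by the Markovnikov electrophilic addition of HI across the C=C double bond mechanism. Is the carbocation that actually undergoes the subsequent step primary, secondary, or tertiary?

Step 1: Protonation of the alkene by HI: the π bond acts as the nucleophile and picks up H⁺, giving the more stable (Markovnikov) tertiary carbocation. The H–I bond breaks heterolytically, releasing I⁻.
No single 1,2-shift to an adjacent carbon would give a more-substituted cation, so no rearrangement occurs.

tertiary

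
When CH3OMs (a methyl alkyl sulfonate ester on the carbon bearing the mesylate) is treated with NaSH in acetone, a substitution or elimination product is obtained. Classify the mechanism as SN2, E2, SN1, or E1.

SN2

Conditions: a methyl substrate with a strong nucleophile in the polar aprotic solvent acetone.
These conditions are the textbook signature of the SN2 pathway.
An unhindered substrate with a strong nucleophile in a polar aprotic solvent favours one-step backside displacement.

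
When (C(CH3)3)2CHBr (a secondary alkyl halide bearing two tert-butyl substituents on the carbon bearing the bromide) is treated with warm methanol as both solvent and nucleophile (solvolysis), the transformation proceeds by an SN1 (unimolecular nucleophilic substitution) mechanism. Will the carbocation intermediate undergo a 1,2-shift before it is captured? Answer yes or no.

yes

The first-formed carbocation is secondary.
The adjacent tert-butyl carbon has no hydrogen but bears methyl groups; migration of one methyl with its bonding pair (a 1,2-methyl shift) places the charge on a tertiary centre.
Tertiary is more stable than secondary, so the shift occurs.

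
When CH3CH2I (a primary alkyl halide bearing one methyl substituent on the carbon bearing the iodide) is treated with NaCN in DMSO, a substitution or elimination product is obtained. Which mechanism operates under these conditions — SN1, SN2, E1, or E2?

Conditions: a primary substrate with a strong nucleophile in the polar aprotic solvent DMSO.
These conditions are the textbook signature of the SN2 pathway.
An unhindered substrate with a strong nucleophile in a polar aprotic solvent favours one-step backside displacement.

SN2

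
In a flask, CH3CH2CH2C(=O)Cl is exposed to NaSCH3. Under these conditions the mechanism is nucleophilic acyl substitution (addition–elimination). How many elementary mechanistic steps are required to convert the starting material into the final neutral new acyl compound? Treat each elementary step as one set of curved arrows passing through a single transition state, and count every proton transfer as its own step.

2

Step 1: Nucleophilic addition of CH3S⁻ to the acyl carbon breaks the π(C=O) bond and yields a tetrahedral, anionic intermediate.
Step 2: Elimination step: re-formation of the carbonyl π bond drives out Cl⁻, giving the new acyl compound.
Total: 2 elementary steps.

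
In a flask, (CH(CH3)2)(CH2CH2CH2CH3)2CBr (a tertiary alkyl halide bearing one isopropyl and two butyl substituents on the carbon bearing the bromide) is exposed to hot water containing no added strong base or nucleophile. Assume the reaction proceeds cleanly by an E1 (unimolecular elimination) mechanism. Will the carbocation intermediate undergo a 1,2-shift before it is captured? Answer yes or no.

The first-formed carbocation is tertiary.
No single 1,2-shift to an adjacent carbon would produce a more-substituted cation than the one already present, so no rearrangement occurs.

no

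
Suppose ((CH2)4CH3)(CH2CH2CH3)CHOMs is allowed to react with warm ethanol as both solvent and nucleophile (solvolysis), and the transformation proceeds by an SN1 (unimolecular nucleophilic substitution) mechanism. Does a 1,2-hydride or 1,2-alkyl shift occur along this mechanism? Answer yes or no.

The first-formed carbocation is secondary.
No single 1,2-shift to an adjacent carbon would produce a more-substituted cation than the one already present, so no rearrangement occurs.

no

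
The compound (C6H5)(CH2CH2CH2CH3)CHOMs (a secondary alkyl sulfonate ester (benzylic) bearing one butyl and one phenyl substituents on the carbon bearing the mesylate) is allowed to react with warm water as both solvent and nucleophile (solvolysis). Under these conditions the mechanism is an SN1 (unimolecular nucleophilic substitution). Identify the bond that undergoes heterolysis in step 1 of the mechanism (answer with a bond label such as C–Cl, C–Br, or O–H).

C–O

Step 1: Ionisation: the C–O σ-bond cleaves heterolytically; both bonding electrons depart with MsO⁻, leaving a secondary carbocation at the α-carbon.
The bond broken in this step is the C–O bond.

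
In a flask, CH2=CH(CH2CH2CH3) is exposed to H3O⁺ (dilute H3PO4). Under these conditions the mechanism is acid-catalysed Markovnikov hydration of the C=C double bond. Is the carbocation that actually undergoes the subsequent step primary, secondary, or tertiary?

Step 1: Protonation of the alkene by H3O⁺: the π bond acts as the nucleophile and picks up H⁺, giving the more stable (Markovnikov) secondary carbocation. H2O is released.
No single 1,2-shift to an adjacent carbon would give a more-substituted cation, so no rearrangement occurs.

secondary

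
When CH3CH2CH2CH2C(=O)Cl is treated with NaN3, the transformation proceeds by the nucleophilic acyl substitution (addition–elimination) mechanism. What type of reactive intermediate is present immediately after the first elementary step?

Step 1: Nucleophilic addition of N3⁻ to the acyl carbon breaks the π(C=O) bond and yields a tetrahedral, anionic intermediate.
After step 1 the species present is a tetrahedral intermediate.

tetrahedral intermediate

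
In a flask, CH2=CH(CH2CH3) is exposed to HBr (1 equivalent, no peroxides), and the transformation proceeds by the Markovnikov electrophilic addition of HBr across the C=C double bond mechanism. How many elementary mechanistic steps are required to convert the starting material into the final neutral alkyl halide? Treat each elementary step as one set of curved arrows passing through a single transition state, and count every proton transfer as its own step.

2

Step 1: Electrophilic addition begins with the π(C=C) electrons forming a bond to the proton of HBr. Following Markovnikov's rule, the resulting cation is secondary. The H–Br bond breaks heterolytically, releasing Br⁻.
(No 1,2-shift: no single shift to an adjacent carbon would give a more stable cation.)
Step 2: Br⁻ captures the cation: a lone pair on Br⁻ fills the empty p orbital, producing the alkyl halide product.
Total: 2 elementary steps.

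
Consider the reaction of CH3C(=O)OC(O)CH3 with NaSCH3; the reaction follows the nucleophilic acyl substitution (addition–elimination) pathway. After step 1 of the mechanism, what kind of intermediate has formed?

tetrahedral intermediate

Step 1: A lone pair on the S of CH3S⁻ attacks the electrophilic acyl carbon; the π(C=O) electrons move onto oxygen, giving a tetrahedral intermediate.
After step 1 the species present is a tetrahedral intermediate.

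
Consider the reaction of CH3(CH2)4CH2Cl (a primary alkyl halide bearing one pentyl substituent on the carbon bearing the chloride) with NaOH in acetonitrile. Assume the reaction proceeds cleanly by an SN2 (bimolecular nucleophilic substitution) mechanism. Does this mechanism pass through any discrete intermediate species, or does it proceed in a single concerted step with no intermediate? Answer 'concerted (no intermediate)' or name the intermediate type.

concerted (no intermediate)

Backside attack by OH⁻ on the carbon bearing the chloride: the new C–O bond forms as the C–Cl bond breaks, with Walden inversion at carbon.
All bond changes occur in one transition state; no discrete intermediate is formed.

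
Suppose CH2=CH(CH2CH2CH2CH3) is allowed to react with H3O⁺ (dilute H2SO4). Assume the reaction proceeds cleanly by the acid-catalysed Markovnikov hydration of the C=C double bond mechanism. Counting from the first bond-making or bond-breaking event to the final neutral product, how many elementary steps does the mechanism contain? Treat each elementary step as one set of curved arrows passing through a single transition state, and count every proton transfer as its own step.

Step 1: Electrophilic addition begins with the π(C=C) electrons forming a bond to the proton of H3O⁺. Following Markovnikov's rule, the resulting cation is secondary. H2O is released.
(No 1,2-shift: no single shift to an adjacent carbon would give a more stable cation.)
Step 2: Nucleophilic capture of the cation by H2O produces the protonated alcohol (an oxonium ion).
Step 3: Proton transfer from the O–H of the oxonium ion to H2O completes the catalytic cycle and yields the alcohol.
Total: 3 elementary steps.

3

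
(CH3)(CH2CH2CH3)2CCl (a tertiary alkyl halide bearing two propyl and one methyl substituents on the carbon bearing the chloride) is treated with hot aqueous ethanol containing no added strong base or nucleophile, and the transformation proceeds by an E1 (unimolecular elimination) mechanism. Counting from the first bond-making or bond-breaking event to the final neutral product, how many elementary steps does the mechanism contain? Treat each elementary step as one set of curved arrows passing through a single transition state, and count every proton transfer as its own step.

Step 1: Unassisted departure of Cl⁻ (taking the C–Cl bonding pair) generates a tertiary carbocation.
(No 1,2-shift: no single shift to an adjacent carbon would give a more stable cation.)
Step 2: Loss of a β-proton to a water (or ethanol) molecule of the solvent: the C–H bonding pair collapses toward the cationic carbon to form the C=C π bond, yielding the alkene.
Total: 2 elementary steps.

2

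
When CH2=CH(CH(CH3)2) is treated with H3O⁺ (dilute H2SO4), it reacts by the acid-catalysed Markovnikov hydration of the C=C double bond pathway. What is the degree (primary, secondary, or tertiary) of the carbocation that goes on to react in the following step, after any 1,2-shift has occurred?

tertiary

Step 1: Electrophilic addition begins with the π(C=C) electrons forming a bond to the proton of H3O⁺. Following Markovnikov's rule, the resulting cation is secondary. H2O is released.
Step 2: A 1,2-hydride shift from the adjacent isopropyl carbon moves the positive charge from the secondary centre to an adjacent carbon, generating a more stable tertiary carbocation.
The cation rearranges from secondary to tertiary via a 1,2-hydride shift from the adjacent isopropyl carbon; the tertiary cation is what reacts next.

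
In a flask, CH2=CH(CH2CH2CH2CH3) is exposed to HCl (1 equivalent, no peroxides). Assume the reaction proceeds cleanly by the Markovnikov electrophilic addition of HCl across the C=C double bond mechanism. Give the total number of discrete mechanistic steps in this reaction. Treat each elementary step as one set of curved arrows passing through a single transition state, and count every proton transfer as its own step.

Step 1: Electrophilic addition begins with the π(C=C) electrons forming a bond to the proton of HCl. Following Markovnikov's rule, the resulting cation is secondary. The H–Cl bond breaks heterolytically, releasing Cl⁻.
(No 1,2-shift: no single shift to an adjacent carbon would give a more stable cation.)
Step 2: The Cl⁻ anion donates a lone pair to the carbocation, forming the new C–Cl σ-bond and giving the neutral alkyl halide.
Total: 2 elementary steps.

2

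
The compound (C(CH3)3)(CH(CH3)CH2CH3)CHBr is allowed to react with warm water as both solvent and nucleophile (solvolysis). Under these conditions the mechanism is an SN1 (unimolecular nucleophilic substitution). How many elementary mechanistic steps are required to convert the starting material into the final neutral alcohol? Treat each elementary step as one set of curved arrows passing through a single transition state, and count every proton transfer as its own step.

4

Step 1: Unassisted departure of Br⁻ (taking the C–Br bonding pair) generates a secondary carbocation.
Step 2: A hydride (H with its bonding pair) migrates from the adjacent sec-butyl carbon to the cationic centre — a 1,2-hydride shift — upgrading the secondary cation to a tertiary one.
Step 3: A lone pair on the oxygen of H2O attacks the carbocation, forming a new C–O σ-bond and an oxonium ion.
Step 4: Deprotonation of the oxonium oxygen by solvent water yields the neutral alcohol.
Total: 4 elementary steps.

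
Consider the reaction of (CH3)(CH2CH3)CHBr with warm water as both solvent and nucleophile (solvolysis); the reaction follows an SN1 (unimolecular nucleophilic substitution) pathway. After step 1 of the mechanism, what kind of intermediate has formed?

secondary carbocation

Step 1: Ionisation: the C–Br σ-bond cleaves heterolytically; both bonding electrons depart with Br⁻, leaving a secondary carbocation at the α-carbon.
After step 1 the species present is a secondary carbocation.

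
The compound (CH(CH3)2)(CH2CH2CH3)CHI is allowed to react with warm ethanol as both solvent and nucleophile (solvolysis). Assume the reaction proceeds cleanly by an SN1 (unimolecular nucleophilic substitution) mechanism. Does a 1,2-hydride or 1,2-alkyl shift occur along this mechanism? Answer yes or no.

The first-formed carbocation is secondary.
The adjacent isopropyl carbon already bears 2 other carbon substituents and has a hydrogen to migrate; after a 1,2-hydride shift from that carbon the positive charge sits on a tertiary centre.
Tertiary is more stable than secondary, so the shift occurs.

yes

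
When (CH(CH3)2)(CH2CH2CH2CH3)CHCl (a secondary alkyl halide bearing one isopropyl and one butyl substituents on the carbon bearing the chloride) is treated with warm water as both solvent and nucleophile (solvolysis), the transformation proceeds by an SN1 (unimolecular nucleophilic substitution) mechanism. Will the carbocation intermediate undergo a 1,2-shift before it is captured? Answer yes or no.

yes

The first-formed carbocation is secondary.
The adjacent isopropyl carbon already bears 2 other carbon substituents and has a hydrogen to migrate; after a 1,2-hydride shift from that carbon the positive charge sits on a tertiary centre.
Tertiary is more stable than secondary, so the shift occurs.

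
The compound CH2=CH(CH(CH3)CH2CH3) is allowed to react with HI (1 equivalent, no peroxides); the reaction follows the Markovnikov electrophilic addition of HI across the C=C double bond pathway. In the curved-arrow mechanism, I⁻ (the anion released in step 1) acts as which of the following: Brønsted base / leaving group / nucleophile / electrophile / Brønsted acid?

nucleophile

Step 3: I⁻ captures the cation: a lone pair on I⁻ fills the empty p orbital, producing the alkyl halide product.
I⁻ (the anion released in step 1) donates an electron pair to form a new σ-bond to carbon — it is the nucleophile.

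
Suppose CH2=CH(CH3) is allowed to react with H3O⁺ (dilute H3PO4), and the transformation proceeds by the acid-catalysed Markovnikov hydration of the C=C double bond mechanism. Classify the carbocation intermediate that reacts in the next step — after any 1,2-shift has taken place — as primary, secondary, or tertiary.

Step 1: Electrophilic addition begins with the π(C=C) electrons forming a bond to the proton of H3O⁺. Following Markovnikov's rule, the resulting cation is secondary. H2O is released.
No single 1,2-shift to an adjacent carbon would give a more-substituted cation, so no rearrangement occurs.

secondary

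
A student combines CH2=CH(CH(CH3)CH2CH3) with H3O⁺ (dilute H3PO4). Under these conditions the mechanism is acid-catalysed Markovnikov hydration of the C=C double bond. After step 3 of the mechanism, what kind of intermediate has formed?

oxonium ion

Step 1: The π electrons of the C=C bond attack a proton of H3O⁺; Markovnikov addition places the new C–H on the less-substituted alkene carbon, so the positive charge ends up on the more-substituted carbon — a secondary carbocation. H2O is released.
Step 2: Carbocation rearrangement: a 1,2-hydride shift from the adjacent sec-butyl carbon converts the initially-formed secondary cation into the more stable tertiary cation.
Step 3: Nucleophilic capture of the cation by H2O produces the protonated alcohol (an oxonium ion).
After step 3 the species present is an oxonium ion.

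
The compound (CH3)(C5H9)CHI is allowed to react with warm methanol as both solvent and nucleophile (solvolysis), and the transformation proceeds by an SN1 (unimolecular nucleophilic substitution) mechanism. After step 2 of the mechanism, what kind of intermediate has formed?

tertiary carbocation

Step 1: Rate-determining heterolysis of the C–I bond gives I⁻ and a secondary carbocation.
Step 2: A 1,2-hydride shift from the adjacent cyclopentyl carbon moves the positive charge from the secondary centre to an adjacent carbon, generating a more stable tertiary carbocation.
After step 2 the species present is a tertiary carbocation.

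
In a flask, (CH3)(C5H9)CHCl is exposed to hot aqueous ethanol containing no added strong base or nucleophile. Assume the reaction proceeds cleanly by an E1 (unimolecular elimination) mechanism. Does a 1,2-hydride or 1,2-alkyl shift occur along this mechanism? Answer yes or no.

yes

The first-formed carbocation is secondary.
The adjacent cyclopentyl carbon already bears 2 other carbon substituents and has a hydrogen to migrate; after a 1,2-hydride shift from that carbon the positive charge sits on a tertiary centre.
Tertiary is more stable than secondary, so the shift occurs.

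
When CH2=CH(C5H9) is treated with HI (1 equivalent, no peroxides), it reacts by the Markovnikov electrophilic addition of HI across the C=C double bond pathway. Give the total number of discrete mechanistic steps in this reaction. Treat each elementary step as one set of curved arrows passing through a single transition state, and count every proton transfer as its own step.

3

Step 1: The π electrons of the C=C bond attack a proton of HI; Markovnikov addition places the new C–H on the less-substituted alkene carbon, so the positive charge ends up on the more-substituted carbon — a secondary carbocation. The H–I bond breaks heterolytically, releasing I⁻.
Step 2: A hydride (H with its bonding pair) migrates from the adjacent cyclopentyl carbon to the cationic centre — a 1,2-hydride shift — upgrading the secondary cation to a tertiary one.
Step 3: Nucleophilic attack by I⁻ on the carbocation completes the addition, giving R–I.
Total: 3 elementary steps.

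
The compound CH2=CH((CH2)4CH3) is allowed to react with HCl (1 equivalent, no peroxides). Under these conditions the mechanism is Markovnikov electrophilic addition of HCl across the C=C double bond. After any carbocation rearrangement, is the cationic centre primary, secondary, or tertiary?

Step 1: The π electrons of the C=C bond attack a proton of HCl; Markovnikov addition places the new C–H on the less-substituted alkene carbon, so the positive charge ends up on the more-substituted carbon — a secondary carbocation. The H–Cl bond breaks heterolytically, releasing Cl⁻.
No single 1,2-shift to an adjacent carbon would give a more-substituted cation, so no rearrangement occurs.

secondary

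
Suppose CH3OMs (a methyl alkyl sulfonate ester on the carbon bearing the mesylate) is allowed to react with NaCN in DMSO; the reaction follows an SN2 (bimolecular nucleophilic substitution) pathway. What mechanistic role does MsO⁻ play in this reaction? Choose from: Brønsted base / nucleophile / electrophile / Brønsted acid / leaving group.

leaving group

Step 1: Backside attack by CN⁻ on the carbon bearing the mesylate: the new C–C bond forms as the C–O bond breaks, with Walden inversion at carbon.
MsO⁻ departs with both electrons of the breaking σ-bond — that is the definition of a leaving group.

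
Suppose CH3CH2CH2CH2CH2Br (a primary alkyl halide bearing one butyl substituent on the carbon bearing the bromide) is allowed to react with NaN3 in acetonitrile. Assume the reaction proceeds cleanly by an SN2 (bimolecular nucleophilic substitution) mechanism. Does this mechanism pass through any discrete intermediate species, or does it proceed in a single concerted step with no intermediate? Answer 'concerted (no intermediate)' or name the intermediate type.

The azide nucleophile donates a lone pair from N to the α-carbon in a backside attack; simultaneously the C–Br σ-bond breaks and both of its electrons leave with Br⁻. One concerted step with inversion of configuration.
All bond changes occur in one transition state; no discrete intermediate is formed.

concerted (no intermediate)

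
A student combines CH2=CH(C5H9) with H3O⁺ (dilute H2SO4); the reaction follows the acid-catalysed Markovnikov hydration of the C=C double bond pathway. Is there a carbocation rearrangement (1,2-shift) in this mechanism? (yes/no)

The first-formed carbocation is secondary.
The adjacent cyclopentyl carbon already bears 2 other carbon substituents and has a hydrogen to migrate; after a 1,2-hydride shift from that carbon the positive charge sits on a tertiary centre.
Tertiary is more stable than secondary, so the shift occurs.

yes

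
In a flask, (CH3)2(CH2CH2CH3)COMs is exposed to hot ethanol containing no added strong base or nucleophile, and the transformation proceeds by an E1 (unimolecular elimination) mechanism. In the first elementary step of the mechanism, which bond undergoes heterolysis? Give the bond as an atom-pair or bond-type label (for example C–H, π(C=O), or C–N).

Step 1: Ionisation: the C–O σ-bond cleaves heterolytically; both bonding electrons depart with MsO⁻, leaving a tertiary carbocation at the α-carbon.
The bond broken in this step is the C–O bond.

C–O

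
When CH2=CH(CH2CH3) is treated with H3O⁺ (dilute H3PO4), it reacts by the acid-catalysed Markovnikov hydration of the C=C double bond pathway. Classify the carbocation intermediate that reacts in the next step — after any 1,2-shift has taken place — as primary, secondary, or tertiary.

Step 1: Protonation of the alkene by H3O⁺: the π bond acts as the nucleophile and picks up H⁺, giving the more stable (Markovnikov) secondary carbocation. H2O is released.
No single 1,2-shift to an adjacent carbon would give a more-substituted cation, so no rearrangement occurs.

secondary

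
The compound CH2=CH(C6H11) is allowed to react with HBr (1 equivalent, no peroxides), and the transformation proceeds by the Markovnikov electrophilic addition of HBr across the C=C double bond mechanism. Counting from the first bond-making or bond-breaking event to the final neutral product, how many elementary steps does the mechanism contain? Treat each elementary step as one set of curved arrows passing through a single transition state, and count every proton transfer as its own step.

3

Step 1: Electrophilic addition begins with the π(C=C) electrons forming a bond to the proton of HBr. Following Markovnikov's rule, the resulting cation is secondary. The H–Br bond breaks heterolytically, releasing Br⁻.
Step 2: A 1,2-hydride shift from the adjacent cyclohexyl carbon moves the positive charge from the secondary centre to an adjacent carbon, generating a more stable tertiary carbocation.
Step 3: Br⁻ captures the cation: a lone pair on Br⁻ fills the empty p orbital, producing the alkyl halide product.
Total: 3 elementary steps.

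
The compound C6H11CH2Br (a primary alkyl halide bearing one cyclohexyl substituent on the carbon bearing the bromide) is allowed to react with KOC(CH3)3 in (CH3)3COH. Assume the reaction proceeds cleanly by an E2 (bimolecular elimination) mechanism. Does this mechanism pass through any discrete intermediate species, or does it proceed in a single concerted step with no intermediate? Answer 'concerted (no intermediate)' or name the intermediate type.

concerted (no intermediate)

In one step, (CH3)3CO⁻ pulls off a β-proton, the C–Br bond cleaves, and a C=C double bond forms between the α- and β-carbons (E2, anti elimination).
All bond changes occur in one transition state; no discrete intermediate is formed.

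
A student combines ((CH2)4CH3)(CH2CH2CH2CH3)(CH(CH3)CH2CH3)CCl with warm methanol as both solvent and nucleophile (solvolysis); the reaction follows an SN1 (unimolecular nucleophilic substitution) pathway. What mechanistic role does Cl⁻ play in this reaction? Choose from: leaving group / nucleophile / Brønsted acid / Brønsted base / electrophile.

leaving group

Step 1: Rate-determining heterolysis of the C–Cl bond gives Cl⁻ and a tertiary carbocation.
Cl⁻ departs with both electrons of the breaking σ-bond — that is the definition of a leaving group.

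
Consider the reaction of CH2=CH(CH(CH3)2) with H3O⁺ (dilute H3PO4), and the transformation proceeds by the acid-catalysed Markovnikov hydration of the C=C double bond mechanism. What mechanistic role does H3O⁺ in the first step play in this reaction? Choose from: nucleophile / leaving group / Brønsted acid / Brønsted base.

Step 1: Protonation of the alkene by H3O⁺: the π bond acts as the nucleophile and picks up H⁺, giving the more stable (Markovnikov) secondary carbocation. H2O is released.
H3O⁺ in the first step donates a proton in a proton-transfer step — a Brønsted acid.

Brønsted acid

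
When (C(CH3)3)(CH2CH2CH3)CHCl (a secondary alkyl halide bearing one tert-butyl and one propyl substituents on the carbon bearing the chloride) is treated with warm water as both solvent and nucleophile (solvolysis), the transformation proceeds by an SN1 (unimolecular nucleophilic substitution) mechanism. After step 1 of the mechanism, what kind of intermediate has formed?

Step 1: The C–Cl bond breaks with both electrons going to the chloride; Cl⁻ leaves and a secondary carbocation remains.
After step 1 the species present is a secondary carbocation.

secondary carbocation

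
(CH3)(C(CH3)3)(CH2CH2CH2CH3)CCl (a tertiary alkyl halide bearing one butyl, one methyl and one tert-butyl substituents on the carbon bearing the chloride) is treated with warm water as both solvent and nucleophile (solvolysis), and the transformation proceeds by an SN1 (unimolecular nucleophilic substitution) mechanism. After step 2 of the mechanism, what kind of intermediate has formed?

Step 1: Ionisation: the C–Cl σ-bond cleaves heterolytically; both bonding electrons depart with Cl⁻, leaving a tertiary carbocation at the α-carbon.
Step 2: A lone pair on the oxygen of H2O attacks the carbocation, forming a new C–O σ-bond and an oxonium ion.
After step 2 the species present is an oxonium ion.

oxonium ion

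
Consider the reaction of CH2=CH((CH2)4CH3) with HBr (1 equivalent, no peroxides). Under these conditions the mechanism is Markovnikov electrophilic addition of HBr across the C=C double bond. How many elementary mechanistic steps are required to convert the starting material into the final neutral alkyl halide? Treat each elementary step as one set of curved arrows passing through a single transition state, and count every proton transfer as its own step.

2

Step 1: The π electrons of the C=C bond attack a proton of HBr; Markovnikov addition places the new C–H on the less-substituted alkene carbon, so the positive charge ends up on the more-substituted carbon — a secondary carbocation. The H–Br bond breaks heterolytically, releasing Br⁻.
(No 1,2-shift: no single shift to an adjacent carbon would give a more stable cation.)
Step 2: The Br⁻ anion donates a lone pair to the carbocation, forming the new C–Br σ-bond and giving the neutral alkyl halide.
Total: 2 elementary steps.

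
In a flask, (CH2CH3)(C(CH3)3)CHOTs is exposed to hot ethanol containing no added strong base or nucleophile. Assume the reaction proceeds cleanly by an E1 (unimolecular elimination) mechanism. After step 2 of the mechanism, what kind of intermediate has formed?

Step 1: Unassisted departure of TsO⁻ (taking the C–O bonding pair) generates a secondary carbocation.
Step 2: A 1,2-methyl shift from the adjacent tert-butyl carbon moves the positive charge from the secondary centre to an adjacent carbon, generating a more stable tertiary carbocation.
After step 2 the species present is a tertiary carbocation.

tertiary carbocation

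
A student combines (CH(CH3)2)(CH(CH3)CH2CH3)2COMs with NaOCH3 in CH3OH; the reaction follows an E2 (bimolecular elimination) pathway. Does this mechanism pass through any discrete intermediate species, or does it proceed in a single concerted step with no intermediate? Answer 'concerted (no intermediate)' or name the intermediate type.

concerted (no intermediate)

In one step, CH3O⁻ pulls off a β-proton, the C–O bond cleaves, and a C=C double bond forms between the α- and β-carbons (E2, anti elimination).
All bond changes occur in one transition state; no discrete intermediate is formed.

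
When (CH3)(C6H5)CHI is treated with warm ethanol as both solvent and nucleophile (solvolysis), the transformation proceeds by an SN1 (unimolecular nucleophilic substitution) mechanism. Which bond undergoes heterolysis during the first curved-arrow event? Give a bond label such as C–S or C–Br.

C–I

Step 1: Unassisted departure of I⁻ (taking the C–I bonding pair) generates a secondary carbocation.
The bond broken in this step is the C–I bond.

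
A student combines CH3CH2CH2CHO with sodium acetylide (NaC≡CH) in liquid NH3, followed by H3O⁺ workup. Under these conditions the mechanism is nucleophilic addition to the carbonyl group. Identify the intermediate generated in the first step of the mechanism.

Step 1: A lone pair / filled orbital on HC≡C⁻ attacks the electrophilic carbonyl carbon; the π(C=O) electrons shift onto oxygen, producing a tetrahedral alkoxide intermediate.
After step 1 the species present is a tetrahedral alkoxide intermediate.

tetrahedral alkoxide intermediate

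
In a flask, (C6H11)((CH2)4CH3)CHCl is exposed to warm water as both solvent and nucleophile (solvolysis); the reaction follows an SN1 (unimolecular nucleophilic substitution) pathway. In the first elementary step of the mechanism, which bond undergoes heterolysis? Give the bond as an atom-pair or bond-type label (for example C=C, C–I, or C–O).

C–Cl

Step 1: Ionisation: the C–Cl σ-bond cleaves heterolytically; both bonding electrons depart with Cl⁻, leaving a secondary carbocation at the α-carbon.
The bond broken in this step is the C–Cl bond.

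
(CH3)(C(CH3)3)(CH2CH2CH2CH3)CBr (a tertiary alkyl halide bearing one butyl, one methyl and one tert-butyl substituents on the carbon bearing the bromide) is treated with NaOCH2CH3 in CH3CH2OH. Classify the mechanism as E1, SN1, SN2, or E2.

E2

Conditions: a strong base with a tertiary substrate bearing a β-hydrogen.
These conditions are the textbook signature of the E2 pathway.
A strong (often hindered) base removes a β-H in concert with loss of the leaving group — bimolecular elimination.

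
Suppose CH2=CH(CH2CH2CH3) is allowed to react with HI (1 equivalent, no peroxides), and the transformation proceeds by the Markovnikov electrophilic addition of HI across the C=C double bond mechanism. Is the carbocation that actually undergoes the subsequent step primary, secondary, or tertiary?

Step 1: Electrophilic addition begins with the π(C=C) electrons forming a bond to the proton of HI. Following Markovnikov's rule, the resulting cation is secondary. The H–I bond breaks heterolytically, releasing I⁻.
No single 1,2-shift to an adjacent carbon would give a more-substituted cation, so no rearrangement occurs.

secondary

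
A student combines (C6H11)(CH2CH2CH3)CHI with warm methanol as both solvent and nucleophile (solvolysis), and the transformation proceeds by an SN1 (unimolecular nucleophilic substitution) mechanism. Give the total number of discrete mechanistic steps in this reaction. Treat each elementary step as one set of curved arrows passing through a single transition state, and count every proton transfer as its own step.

Step 1: Rate-determining heterolysis of the C–I bond gives I⁻ and a secondary carbocation.
Step 2: Carbocation rearrangement: a 1,2-hydride shift from the adjacent cyclohexyl carbon converts the initially-formed secondary cation into the more stable tertiary cation.
Step 3: Nucleophilic capture: the oxygen of CH3OH bonds to the cationic carbon, producing an oxonium-ion intermediate.
Step 4: Deprotonation of the oxonium oxygen by solvent methanol yields the neutral ether.
Total: 4 elementary steps.

4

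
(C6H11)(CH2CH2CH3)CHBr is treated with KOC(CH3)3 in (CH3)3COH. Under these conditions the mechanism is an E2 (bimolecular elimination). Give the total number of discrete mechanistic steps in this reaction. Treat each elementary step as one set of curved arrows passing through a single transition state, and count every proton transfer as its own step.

1

Step 1: Concerted anti-periplanar elimination: (CH3)3CO⁻ abstracts a β-H while Br⁻ leaves, and the C–H electrons become the new C=C π bond — all in a single transition state.
Total: 1 elementary step.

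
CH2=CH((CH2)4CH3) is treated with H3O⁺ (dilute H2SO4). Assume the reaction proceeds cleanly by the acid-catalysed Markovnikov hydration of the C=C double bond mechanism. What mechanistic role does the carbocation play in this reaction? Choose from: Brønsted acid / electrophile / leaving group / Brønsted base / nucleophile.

electrophile

Step 2: Nucleophilic capture of the cation by H2O produces the protonated alcohol (an oxonium ion).
The carbocation accepts an electron pair into an empty or π* orbital — it is the electrophile.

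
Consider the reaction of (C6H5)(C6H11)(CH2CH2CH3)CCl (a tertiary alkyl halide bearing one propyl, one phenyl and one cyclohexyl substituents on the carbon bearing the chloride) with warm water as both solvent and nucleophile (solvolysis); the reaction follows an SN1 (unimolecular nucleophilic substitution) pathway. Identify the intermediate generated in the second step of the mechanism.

Step 1: The C–Cl bond breaks with both electrons going to the chloride; Cl⁻ leaves and a tertiary carbocation remains.
Step 2: Nucleophilic capture: the oxygen of H2O bonds to the cationic carbon, producing an oxonium-ion intermediate.
After step 2 the species present is an oxonium ion.

oxonium ion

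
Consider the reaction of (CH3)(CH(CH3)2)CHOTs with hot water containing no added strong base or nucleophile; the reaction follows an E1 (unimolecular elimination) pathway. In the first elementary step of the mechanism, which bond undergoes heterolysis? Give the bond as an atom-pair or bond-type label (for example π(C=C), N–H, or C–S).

Step 1: Unassisted departure of TsO⁻ (taking the C–O bonding pair) generates a secondary carbocation.
The bond broken in this step is the C–O bond.

C–O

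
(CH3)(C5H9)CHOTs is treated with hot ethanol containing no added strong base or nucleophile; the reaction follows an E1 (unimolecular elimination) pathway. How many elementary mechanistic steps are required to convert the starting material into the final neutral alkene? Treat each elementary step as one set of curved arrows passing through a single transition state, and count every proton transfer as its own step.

Step 1: Ionisation: the C–O σ-bond cleaves heterolytically; both bonding electrons depart with TsO⁻, leaving a secondary carbocation at the α-carbon.
Step 2: Carbocation rearrangement: a 1,2-hydride shift from the adjacent cyclopentyl carbon converts the initially-formed secondary cation into the more stable tertiary cation.
Step 3: Loss of a β-proton to an ethanol molecule of the solvent: the C–H bonding pair collapses toward the cationic carbon to form the C=C π bond, yielding the alkene.
Total: 3 elementary steps.

3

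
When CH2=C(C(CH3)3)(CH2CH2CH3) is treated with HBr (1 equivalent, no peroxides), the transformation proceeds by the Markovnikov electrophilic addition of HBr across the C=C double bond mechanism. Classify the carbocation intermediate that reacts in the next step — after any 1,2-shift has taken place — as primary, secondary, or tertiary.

tertiary

Step 1: Protonation of the alkene by HBr: the π bond acts as the nucleophile and picks up H⁺, giving the more stable (Markovnikov) tertiary carbocation. The H–Br bond breaks heterolytically, releasing Br⁻.
No single 1,2-shift to an adjacent carbon would give a more-substituted cation, so no rearrangement occurs.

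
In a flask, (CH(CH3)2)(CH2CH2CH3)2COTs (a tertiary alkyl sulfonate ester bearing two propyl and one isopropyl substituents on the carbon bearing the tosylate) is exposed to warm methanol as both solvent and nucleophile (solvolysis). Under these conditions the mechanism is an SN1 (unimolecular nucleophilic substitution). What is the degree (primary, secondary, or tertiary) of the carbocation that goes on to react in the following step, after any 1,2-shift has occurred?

Step 1: The C–O bond breaks with both electrons going to the tosylate; TsO⁻ leaves and a tertiary carbocation remains.
No single 1,2-shift to an adjacent carbon would give a more-substituted cation, so no rearrangement occurs.

tertiary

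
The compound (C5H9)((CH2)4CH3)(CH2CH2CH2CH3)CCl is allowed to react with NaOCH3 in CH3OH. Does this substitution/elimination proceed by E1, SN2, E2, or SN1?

Conditions: a strong base with a tertiary substrate bearing a β-hydrogen.
These conditions are the textbook signature of the E2 pathway.
A strong (often hindered) base removes a β-H in concert with loss of the leaving group — bimolecular elimination.

E2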